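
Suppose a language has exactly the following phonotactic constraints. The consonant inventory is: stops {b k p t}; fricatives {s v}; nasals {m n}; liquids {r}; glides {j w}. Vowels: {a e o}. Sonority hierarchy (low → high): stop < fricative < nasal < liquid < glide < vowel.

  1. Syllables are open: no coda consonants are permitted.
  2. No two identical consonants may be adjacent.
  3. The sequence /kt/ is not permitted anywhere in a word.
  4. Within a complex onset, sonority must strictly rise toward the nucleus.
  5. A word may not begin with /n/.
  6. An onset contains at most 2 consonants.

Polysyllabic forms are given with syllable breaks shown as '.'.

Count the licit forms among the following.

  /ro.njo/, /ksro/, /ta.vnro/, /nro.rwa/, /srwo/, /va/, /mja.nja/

/ro.njo/ — σ1 onset /r/, coda /∅/ ok; σ2 onset /nj/ (3→5 rises), coda /∅/ ok → licit
/ksro/ — violates constraint 6: syllable 1 onset /ksr/ has 3 consonants (> 2) → illicit
/ta.vnro/ — violates constraint 6: syllable 2 onset /vnr/ has 3 consonants (> 2) → illicit
/nro.rwa/ — violates constraint 5: word begins with /n/ → illicit
/srwo/ — violates constraint 6: syllable 1 onset /srw/ has 3 consonants (> 2) → illicit
/va/ — σ1 onset /v/, coda /∅/ ok → licit
/mja.nja/ — σ1 onset /mj/ (3→5 rises), coda /∅/ ok; σ2 onset /nj/ (3→5 rises), coda /∅/ ok → licit
Licit: /ro.njo/, /va/, /mja.nja/ → 3.

3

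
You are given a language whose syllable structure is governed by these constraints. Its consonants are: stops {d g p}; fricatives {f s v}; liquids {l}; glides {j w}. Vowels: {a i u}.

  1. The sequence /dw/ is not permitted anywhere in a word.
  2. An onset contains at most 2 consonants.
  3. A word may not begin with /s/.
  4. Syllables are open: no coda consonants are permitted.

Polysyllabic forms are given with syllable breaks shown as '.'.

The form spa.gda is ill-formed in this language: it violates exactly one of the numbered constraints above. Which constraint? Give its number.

spa.gda: word begins with /s/.
This is a violation of constraint 3: "A word may not begin with /s/."
The remaining constraints (1, 2, 4) are satisfied.

3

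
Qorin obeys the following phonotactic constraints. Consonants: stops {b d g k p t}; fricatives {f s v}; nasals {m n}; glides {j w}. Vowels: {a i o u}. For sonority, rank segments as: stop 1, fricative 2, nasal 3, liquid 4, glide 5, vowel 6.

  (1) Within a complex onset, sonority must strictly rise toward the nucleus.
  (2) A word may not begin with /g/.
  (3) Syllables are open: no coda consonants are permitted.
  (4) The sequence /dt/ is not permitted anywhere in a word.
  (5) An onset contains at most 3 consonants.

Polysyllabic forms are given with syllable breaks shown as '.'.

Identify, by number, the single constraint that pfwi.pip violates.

3

pfwi.pip: syllable 2 coda /p/ has 1 consonant (> 0).
This is a violation of constraint 3: "Syllables are open: no coda consonants are permitted."
The remaining constraints (1, 2, 4, 5) are satisfied.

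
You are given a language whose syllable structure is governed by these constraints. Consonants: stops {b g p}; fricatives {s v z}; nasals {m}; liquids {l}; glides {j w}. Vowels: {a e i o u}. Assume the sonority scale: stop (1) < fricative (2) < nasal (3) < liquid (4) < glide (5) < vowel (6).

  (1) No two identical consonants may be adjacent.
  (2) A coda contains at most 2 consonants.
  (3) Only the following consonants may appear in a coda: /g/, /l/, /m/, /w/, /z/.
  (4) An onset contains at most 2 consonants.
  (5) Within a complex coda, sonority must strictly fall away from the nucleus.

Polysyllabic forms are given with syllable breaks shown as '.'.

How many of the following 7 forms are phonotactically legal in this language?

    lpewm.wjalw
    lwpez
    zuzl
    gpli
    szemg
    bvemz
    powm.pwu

3

lpewm.wjalw — violates constraint 5: syllable 2 coda /lw/: /l/ (liquid, 4) → /w/ (glide, 5) does not fall → phonotactically illegal
lwpez — violates constraint 4: syllable 1 onset /lwp/ has 3 consonants (> 2) → phonotactically illegal
zuzl — violates constraint 5: syllable 1 coda /zl/: /z/ (fricative, 2) → /l/ (liquid, 4) does not fall → phonotactically illegal
gpli — violates constraint 4: syllable 1 onset /gpl/ has 3 consonants (> 2) → phonotactically illegal
szemg — σ1 onset /sz/ (2C), coda /mg/ (3→1 falls) ok → phonotactically legal
bvemz — σ1 onset /bv/ (2C), coda /mz/ (3→2 falls) ok → phonotactically legal
powm.pwu — σ1 onset /p/, coda /wm/ (5→3 falls) ok; σ2 onset /pw/ (2C), coda /∅/ ok → phonotactically legal
Phonotactically legal: szemg, bvemz, powm.pwu → 3.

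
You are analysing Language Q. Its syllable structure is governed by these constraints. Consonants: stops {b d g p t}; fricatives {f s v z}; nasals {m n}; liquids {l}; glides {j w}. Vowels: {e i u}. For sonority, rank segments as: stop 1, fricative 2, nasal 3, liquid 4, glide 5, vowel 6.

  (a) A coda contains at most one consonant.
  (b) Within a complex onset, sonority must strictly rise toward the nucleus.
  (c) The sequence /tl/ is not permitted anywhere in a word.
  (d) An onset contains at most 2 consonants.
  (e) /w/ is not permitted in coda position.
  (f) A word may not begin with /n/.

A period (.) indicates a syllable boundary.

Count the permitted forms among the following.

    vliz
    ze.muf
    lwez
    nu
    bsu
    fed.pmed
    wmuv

vliz — σ1 onset /vl/ (2→4 rises), coda /z/ ok → permitted
ze.muf — σ1 onset /z/, coda /∅/ ok; σ2 onset /m/, coda /f/ ok → permitted
lwez — σ1 onset /lw/ (4→5 rises), coda /z/ ok → permitted
nu — violates constraint (f): word begins with /n/ → not permitted
bsu — σ1 onset /bs/ (1→2 rises), coda /∅/ ok → permitted
fed.pmed — σ1 onset /f/, coda /d/ ok; σ2 onset /pm/ (1→3 rises), coda /d/ ok → permitted
wmuv — violates constraint (b): syllable 1 onset /wm/: /w/ (glide, 5) → /m/ (nasal, 3) does not rise → not permitted
Permitted: vliz, ze.muf, lwez, bsu, fed.pmed → 5.

5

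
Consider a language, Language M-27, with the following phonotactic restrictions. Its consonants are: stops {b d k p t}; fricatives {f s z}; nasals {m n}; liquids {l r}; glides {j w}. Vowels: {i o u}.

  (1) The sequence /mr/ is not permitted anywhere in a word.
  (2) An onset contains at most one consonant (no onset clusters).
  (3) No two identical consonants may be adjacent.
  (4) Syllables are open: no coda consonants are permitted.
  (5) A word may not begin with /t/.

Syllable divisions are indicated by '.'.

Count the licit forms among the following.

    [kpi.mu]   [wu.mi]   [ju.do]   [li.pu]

[kpi.mu] — violates constraint 2: syllable 1 onset /kp/ has 2 consonants (> 1) → illicit
[wu.mi] — σ1 onset /w/, coda /∅/ ok; σ2 onset /m/, coda /∅/ ok → licit
[ju.do] — σ1 onset /j/, coda /∅/ ok; σ2 onset /d/, coda /∅/ ok → licit
[li.pu] — σ1 onset /l/, coda /∅/ ok; σ2 onset /p/, coda /∅/ ok → licit
Licit: [wu.mi], [ju.do], [li.pu] → 3.

3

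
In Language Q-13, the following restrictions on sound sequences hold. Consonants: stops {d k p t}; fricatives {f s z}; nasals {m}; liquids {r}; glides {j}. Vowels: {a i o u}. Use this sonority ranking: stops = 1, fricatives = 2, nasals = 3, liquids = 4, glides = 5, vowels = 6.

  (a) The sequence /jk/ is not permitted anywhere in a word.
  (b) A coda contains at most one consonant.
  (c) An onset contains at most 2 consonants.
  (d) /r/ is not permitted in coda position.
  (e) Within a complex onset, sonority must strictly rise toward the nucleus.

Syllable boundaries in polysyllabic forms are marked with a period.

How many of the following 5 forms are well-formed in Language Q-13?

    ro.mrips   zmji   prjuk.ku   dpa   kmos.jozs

ro.mrips — violates constraint (b): syllable 2 coda /ps/ has 2 consonants (> 1) → ill-formed
zmji — violates constraint (c): syllable 1 onset /zmj/ has 3 consonants (> 2) → ill-formed
prjuk.ku — violates constraint (c): syllable 1 onset /prj/ has 3 consonants (> 2) → ill-formed
dpa — violates constraint (e): syllable 1 onset /dp/: /d/ (stop, 1) → /p/ (stop, 1) does not rise → ill-formed
kmos.jozs — violates constraint (b): syllable 2 coda /zs/ has 2 consonants (> 1) → ill-formed
No form is well-formed → 0.

0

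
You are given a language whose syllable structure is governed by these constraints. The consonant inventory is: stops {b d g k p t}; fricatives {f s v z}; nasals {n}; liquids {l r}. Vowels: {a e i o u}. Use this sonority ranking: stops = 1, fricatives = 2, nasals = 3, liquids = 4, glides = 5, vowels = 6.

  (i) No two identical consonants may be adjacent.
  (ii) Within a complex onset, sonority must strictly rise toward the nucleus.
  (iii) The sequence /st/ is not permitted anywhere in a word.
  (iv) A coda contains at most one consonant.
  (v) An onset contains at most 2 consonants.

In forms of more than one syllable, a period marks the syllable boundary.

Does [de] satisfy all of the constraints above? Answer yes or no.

[de] — σ1 onset /d/, coda /∅/ ok → licit

yes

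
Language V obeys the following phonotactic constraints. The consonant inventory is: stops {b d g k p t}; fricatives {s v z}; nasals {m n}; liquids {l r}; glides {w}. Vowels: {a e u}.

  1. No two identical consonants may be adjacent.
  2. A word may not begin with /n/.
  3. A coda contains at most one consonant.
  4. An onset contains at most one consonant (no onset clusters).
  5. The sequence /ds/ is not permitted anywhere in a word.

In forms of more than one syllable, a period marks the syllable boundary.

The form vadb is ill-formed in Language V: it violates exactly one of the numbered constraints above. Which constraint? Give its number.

vadb: syllable 1 coda /db/ has 2 consonants (> 1).
This is a violation of constraint 3: "A coda contains at most one consonant."
The remaining constraints (1, 2, 4, 5) are satisfied.

3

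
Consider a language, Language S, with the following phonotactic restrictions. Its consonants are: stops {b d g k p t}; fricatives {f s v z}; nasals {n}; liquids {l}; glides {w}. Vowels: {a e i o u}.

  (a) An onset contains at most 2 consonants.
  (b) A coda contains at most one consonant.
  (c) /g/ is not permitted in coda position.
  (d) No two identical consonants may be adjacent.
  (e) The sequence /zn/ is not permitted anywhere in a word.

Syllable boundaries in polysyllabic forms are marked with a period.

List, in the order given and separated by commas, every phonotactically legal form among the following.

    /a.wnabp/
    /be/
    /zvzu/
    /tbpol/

/be/

/a.wnabp/ — violates constraint (b): syllable 2 coda /bp/ has 2 consonants (> 1) → phonotactically illegal
/be/ — σ1 onset /b/, coda /∅/ ok → phonotactically legal
/zvzu/ — violates constraint (a): syllable 1 onset /zvz/ has 3 consonants (> 2) → phonotactically illegal
/tbpol/ — violates constraint (a): syllable 1 onset /tbp/ has 3 consonants (> 2) → phonotactically illegal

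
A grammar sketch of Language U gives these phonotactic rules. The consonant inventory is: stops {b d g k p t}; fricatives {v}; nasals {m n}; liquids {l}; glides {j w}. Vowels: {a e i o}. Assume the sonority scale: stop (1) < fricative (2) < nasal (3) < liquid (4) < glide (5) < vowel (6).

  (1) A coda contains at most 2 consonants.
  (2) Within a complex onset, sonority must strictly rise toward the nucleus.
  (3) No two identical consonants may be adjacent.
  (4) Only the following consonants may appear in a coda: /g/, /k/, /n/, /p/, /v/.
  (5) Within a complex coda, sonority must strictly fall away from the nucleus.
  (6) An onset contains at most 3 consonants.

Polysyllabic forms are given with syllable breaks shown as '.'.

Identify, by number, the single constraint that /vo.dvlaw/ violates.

/vo.dvlaw/: syllable 2 coda contains /w/, which is not a licensed coda consonant.
This is a violation of constraint 4: "Only the following consonants may appear in a coda: /g/, /k/, /n/, /p/, /v/."
The remaining constraints (1, 2, 3, 5, 6) are satisfied.

4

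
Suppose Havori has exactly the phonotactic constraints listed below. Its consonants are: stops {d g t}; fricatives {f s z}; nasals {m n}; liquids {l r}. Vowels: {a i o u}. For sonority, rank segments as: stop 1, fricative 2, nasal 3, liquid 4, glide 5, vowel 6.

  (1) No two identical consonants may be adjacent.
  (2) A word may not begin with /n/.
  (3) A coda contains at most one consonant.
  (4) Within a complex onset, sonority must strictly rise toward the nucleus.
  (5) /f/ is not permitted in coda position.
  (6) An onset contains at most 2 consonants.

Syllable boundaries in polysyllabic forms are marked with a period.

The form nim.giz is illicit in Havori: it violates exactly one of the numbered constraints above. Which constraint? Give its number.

2

nim.giz: word begins with /n/.
This is a violation of constraint 2: "A word may not begin with /n/."
The remaining constraints (1, 3, 4, 5, 6) are satisfied.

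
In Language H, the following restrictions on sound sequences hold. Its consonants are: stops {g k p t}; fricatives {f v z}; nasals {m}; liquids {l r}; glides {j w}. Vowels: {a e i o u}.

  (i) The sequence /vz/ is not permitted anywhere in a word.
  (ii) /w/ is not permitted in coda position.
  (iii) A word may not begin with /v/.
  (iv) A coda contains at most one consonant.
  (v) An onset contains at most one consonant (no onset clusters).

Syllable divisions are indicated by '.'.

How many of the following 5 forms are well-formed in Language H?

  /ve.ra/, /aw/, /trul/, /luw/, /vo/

0

/ve.ra/ — violates constraint (iii): word begins with /v/ → ill-formed
/aw/ — violates constraint (ii): syllable 1 coda contains /w/ → ill-formed
/trul/ — violates constraint (v): syllable 1 onset /tr/ has 2 consonants (> 1) → ill-formed
/luw/ — violates constraint (ii): syllable 1 coda contains /w/ → ill-formed
/vo/ — violates constraint (iii): word begins with /v/ → ill-formed
No form is well-formed → 0.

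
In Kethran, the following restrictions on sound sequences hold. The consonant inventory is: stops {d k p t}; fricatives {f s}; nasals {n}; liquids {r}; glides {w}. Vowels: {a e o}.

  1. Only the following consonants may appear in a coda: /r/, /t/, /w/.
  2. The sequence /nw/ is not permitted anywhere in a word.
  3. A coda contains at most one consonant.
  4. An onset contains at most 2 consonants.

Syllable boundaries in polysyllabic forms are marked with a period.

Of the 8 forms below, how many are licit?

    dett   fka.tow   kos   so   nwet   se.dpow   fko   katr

dett — violates constraint 3: syllable 1 coda /tt/ has 2 consonants (> 1) → illicit
fka.tow — σ1 onset /fk/ (2C), coda /∅/ ok; σ2 onset /t/, coda /w/ ok → licit
kos — violates constraint 1: syllable 1 coda contains /s/, which is not a licensed coda consonant → illicit
so — σ1 onset /s/, coda /∅/ ok → licit
nwet — violates constraint 2: contains banned sequence /nw/ → illicit
se.dpow — σ1 onset /s/, coda /∅/ ok; σ2 onset /dp/ (2C), coda /w/ ok → licit
fko — σ1 onset /fk/ (2C), coda /∅/ ok → licit
katr — violates constraint 3: syllable 1 coda /tr/ has 2 consonants (> 1) → illicit
Licit: fka.tow, so, se.dpow, fko → 4.

4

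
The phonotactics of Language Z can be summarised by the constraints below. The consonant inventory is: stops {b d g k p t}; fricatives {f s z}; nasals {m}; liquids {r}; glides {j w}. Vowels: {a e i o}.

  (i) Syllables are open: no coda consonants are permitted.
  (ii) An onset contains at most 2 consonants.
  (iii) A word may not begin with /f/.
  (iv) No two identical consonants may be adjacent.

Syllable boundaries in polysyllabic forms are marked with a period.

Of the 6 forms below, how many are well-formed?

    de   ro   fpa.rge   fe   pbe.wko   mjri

3

de — σ1 onset /d/, coda /∅/ ok → well-formed
ro — σ1 onset /r/, coda /∅/ ok → well-formed
fpa.rge — violates constraint (iii): word begins with /f/ → ill-formed
fe — violates constraint (iii): word begins with /f/ → ill-formed
pbe.wko — σ1 onset /pb/ (2C), coda /∅/ ok; σ2 onset /wk/ (2C), coda /∅/ ok → well-formed
mjri — violates constraint (ii): syllable 1 onset /mjr/ has 3 consonants (> 2) → ill-formed
Well-formed: de, ro, pbe.wko → 3.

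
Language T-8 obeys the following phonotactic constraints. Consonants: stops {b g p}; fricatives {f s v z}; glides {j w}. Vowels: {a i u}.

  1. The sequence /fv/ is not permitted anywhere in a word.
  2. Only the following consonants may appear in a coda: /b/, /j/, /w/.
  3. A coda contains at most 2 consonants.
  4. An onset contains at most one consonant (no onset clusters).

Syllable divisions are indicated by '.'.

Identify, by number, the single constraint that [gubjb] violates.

3

[gubjb]: syllable 1 coda /bjb/ has 3 consonants (> 2).
This is a violation of constraint 3: "A coda contains at most 2 consonants."
The remaining constraints (1, 2, 4) are satisfied.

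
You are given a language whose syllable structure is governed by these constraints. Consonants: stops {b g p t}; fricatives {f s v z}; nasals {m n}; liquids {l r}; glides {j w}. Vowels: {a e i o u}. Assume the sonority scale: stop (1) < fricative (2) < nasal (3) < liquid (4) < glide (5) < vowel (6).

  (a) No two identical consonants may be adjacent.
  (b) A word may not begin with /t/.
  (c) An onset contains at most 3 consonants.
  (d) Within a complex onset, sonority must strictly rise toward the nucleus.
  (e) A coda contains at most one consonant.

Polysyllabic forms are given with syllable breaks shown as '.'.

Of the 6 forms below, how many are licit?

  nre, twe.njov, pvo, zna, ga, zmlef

5

nre — σ1 onset /nr/ (3→4 rises), coda /∅/ ok → licit
twe.njov — violates constraint (b): word begins with /t/ → illicit
pvo — σ1 onset /pv/ (1→2 rises), coda /∅/ ok → licit
zna — σ1 onset /zn/ (2→3 rises), coda /∅/ ok → licit
ga — σ1 onset /g/, coda /∅/ ok → licit
zmlef — σ1 onset /zml/ (2→3→4 rises), coda /f/ ok → licit
Licit: nre, pvo, zna, ga, zmlef → 5.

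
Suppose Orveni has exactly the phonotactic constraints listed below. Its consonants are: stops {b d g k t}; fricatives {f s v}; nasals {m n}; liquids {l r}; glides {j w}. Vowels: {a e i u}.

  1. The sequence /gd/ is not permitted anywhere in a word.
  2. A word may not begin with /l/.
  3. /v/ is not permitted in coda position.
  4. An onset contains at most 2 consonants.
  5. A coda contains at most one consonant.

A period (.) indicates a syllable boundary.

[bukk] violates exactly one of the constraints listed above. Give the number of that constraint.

[bukk]: syllable 1 coda /kk/ has 2 consonants (> 1).
This is a violation of constraint 5: "A coda contains at most one consonant."
The remaining constraints (1, 2, 3, 4) are satisfied.

5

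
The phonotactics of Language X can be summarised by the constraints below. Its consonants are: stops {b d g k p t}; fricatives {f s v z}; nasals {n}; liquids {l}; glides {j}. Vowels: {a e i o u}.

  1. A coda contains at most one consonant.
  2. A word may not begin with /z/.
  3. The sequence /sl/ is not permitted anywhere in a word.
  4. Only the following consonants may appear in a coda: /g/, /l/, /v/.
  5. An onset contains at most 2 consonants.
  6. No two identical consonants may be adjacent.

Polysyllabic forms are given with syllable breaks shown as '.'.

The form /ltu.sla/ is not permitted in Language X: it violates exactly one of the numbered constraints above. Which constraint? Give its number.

/ltu.sla/: contains banned sequence /sl/.
This is a violation of constraint 3: "The sequence /sl/ is not permitted anywhere in a word."
The remaining constraints (1, 2, 4, 5, 6) are satisfied.

3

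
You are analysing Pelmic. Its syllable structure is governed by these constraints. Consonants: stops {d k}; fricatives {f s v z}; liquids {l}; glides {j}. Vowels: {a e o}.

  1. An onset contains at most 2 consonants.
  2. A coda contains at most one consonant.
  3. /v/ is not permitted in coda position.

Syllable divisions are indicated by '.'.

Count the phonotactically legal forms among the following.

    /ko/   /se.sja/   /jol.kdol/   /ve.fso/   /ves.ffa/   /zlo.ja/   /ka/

7

/ko/ — σ1 onset /k/, coda /∅/ ok → phonotactically legal
/se.sja/ — σ1 onset /s/, coda /∅/ ok; σ2 onset /sj/ (2C), coda /∅/ ok → phonotactically legal
/jol.kdol/ — σ1 onset /j/, coda /l/ ok; σ2 onset /kd/ (2C), coda /l/ ok → phonotactically legal
/ve.fso/ — σ1 onset /v/, coda /∅/ ok; σ2 onset /fs/ (2C), coda /∅/ ok → phonotactically legal
/ves.ffa/ — σ1 onset /v/, coda /s/ ok; σ2 onset /ff/ (2C), coda /∅/ ok → phonotactically legal
/zlo.ja/ — σ1 onset /zl/ (2C), coda /∅/ ok; σ2 onset /j/, coda /∅/ ok → phonotactically legal
/ka/ — σ1 onset /k/, coda /∅/ ok → phonotactically legal
Phonotactically legal: /ko/, /se.sja/, /jol.kdol/, /ve.fso/, /ves.ffa/, /zlo.ja/, /ka/ → 7.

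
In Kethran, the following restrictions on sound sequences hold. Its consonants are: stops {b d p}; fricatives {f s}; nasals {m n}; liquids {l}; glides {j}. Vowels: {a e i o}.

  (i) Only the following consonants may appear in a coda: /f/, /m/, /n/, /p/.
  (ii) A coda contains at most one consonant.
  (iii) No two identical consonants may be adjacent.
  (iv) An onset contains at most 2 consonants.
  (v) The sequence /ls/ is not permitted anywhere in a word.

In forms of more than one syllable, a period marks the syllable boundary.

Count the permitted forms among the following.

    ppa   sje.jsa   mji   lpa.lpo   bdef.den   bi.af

ppa — violates constraint (iii): adjacent identical consonants /pp/ → not permitted
sje.jsa — σ1 onset /sj/ (2C), coda /∅/ ok; σ2 onset /js/ (2C), coda /∅/ ok → permitted
mji — σ1 onset /mj/ (2C), coda /∅/ ok → permitted
lpa.lpo — σ1 onset /lp/ (2C), coda /∅/ ok; σ2 onset /lp/ (2C), coda /∅/ ok → permitted
bdef.den — σ1 onset /bd/ (2C), coda /f/ ok; σ2 onset /d/, coda /n/ ok → permitted
bi.af — σ1 onset /b/, coda /∅/ ok; σ2 onset /∅/, coda /f/ ok → permitted
Permitted: sje.jsa, mji, lpa.lpo, bdef.den, bi.af → 5.

5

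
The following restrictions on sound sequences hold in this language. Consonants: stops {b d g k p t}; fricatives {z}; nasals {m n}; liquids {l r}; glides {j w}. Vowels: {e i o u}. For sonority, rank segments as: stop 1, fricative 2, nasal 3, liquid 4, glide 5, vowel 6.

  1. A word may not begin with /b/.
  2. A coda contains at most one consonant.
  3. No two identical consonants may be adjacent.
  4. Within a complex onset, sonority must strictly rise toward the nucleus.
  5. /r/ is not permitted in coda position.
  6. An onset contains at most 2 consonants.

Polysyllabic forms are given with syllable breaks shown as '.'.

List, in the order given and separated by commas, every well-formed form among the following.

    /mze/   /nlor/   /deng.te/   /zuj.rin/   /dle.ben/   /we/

/mze/ — violates constraint 4: syllable 1 onset /mz/: /m/ (nasal, 3) → /z/ (fricative, 2) does not rise → ill-formed
/nlor/ — violates constraint 5: syllable 1 coda contains /r/ → ill-formed
/deng.te/ — violates constraint 2: syllable 1 coda /ng/ has 2 consonants (> 1) → ill-formed
/zuj.rin/ — σ1 onset /z/, coda /j/ ok; σ2 onset /r/, coda /n/ ok → well-formed
/dle.ben/ — σ1 onset /dl/ (1→4 rises), coda /∅/ ok; σ2 onset /b/, coda /n/ ok → well-formed
/we/ — σ1 onset /w/, coda /∅/ ok → well-formed

/zuj.rin/, /dle.ben/, /we/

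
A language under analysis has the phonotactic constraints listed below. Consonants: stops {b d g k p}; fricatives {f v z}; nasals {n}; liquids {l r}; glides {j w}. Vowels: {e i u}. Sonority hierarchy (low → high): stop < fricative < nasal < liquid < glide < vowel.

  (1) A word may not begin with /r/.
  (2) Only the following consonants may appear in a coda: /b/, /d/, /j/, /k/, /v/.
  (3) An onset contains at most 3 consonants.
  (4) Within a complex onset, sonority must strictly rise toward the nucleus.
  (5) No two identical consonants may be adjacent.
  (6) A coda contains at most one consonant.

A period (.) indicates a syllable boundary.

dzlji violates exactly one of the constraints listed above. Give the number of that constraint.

dzlji: syllable 1 onset /dzlj/ has 4 consonants (> 3).
This is a violation of constraint 3: "An onset contains at most 3 consonants."
The remaining constraints (1, 2, 4, 5, 6) are satisfied.

3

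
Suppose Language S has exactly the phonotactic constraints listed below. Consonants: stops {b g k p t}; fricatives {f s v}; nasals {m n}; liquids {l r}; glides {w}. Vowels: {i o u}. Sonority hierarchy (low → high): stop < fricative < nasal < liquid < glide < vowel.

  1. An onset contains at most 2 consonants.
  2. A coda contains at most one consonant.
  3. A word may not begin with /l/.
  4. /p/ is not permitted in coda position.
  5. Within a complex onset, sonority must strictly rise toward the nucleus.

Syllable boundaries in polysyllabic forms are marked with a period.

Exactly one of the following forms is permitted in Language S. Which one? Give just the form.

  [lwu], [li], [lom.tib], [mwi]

[lwu] — violates constraint 3: word begins with /l/ → not permitted
[li] — violates constraint 3: word begins with /l/ → not permitted
[lom.tib] — violates constraint 3: word begins with /l/ → not permitted
[mwi] — σ1 onset /mw/ (3→5 rises), coda /∅/ ok → permitted

[mwi]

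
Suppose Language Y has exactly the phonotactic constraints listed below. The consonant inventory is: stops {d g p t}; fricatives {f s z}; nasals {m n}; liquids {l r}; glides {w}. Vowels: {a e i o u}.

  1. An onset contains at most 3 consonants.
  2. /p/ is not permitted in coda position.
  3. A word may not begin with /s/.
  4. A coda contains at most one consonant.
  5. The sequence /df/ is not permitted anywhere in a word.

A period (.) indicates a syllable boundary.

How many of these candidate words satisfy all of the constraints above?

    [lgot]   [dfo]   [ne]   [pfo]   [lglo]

4

[lgot] — σ1 onset /lg/ (2C), coda /t/ ok → permitted
[dfo] — violates constraint 5: contains banned sequence /df/ → not permitted
[ne] — σ1 onset /n/, coda /∅/ ok → permitted
[pfo] — σ1 onset /pf/ (2C), coda /∅/ ok → permitted
[lglo] — σ1 onset /lgl/ (3C), coda /∅/ ok → permitted
Permitted: [lgot], [ne], [pfo], [lglo] → 4.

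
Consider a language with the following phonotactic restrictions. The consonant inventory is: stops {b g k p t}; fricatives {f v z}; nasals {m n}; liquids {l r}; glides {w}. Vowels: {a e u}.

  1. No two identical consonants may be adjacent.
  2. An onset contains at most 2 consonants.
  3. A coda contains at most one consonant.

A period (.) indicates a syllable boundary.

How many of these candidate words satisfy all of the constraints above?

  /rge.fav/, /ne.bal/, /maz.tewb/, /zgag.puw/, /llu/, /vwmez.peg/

3

/rge.fav/ — σ1 onset /rg/ (2C), coda /∅/ ok; σ2 onset /f/, coda /v/ ok → phonotactically legal
/ne.bal/ — σ1 onset /n/, coda /∅/ ok; σ2 onset /b/, coda /l/ ok → phonotactically legal
/maz.tewb/ — violates constraint 3: syllable 2 coda /wb/ has 2 consonants (> 1) → phonotactically illegal
/zgag.puw/ — σ1 onset /zg/ (2C), coda /g/ ok; σ2 onset /p/, coda /w/ ok → phonotactically legal
/llu/ — violates constraint 1: adjacent identical consonants /ll/ → phonotactically illegal
/vwmez.peg/ — violates constraint 2: syllable 1 onset /vwm/ has 3 consonants (> 2) → phonotactically illegal
Phonotactically legal: /rge.fav/, /ne.bal/, /zgag.puw/ → 3.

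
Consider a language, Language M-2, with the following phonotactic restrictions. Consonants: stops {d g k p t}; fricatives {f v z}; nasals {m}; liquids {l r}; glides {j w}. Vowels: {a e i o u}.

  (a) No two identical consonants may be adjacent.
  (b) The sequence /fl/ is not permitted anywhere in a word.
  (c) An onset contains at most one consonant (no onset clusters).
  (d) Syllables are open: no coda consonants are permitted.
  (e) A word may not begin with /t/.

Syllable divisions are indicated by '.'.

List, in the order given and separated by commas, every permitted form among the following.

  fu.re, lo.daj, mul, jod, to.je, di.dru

fu.re

fu.re — σ1 onset /f/, coda /∅/ ok; σ2 onset /r/, coda /∅/ ok → permitted
lo.daj — violates constraint (d): syllable 2 coda /j/ has 1 consonant (> 0) → not permitted
mul — violates constraint (d): syllable 1 coda /l/ has 1 consonant (> 0) → not permitted
jod — violates constraint (d): syllable 1 coda /d/ has 1 consonant (> 0) → not permitted
to.je — violates constraint (e): word begins with /t/ → not permitted
di.dru — violates constraint (c): syllable 2 onset /dr/ has 2 consonants (> 1) → not permitted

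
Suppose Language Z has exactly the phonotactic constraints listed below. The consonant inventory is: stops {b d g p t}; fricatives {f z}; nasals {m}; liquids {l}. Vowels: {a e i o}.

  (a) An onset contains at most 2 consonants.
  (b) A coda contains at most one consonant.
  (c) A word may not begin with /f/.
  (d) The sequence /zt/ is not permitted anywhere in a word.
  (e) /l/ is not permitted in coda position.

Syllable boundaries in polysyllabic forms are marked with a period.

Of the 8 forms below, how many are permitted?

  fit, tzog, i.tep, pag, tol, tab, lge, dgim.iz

fit — violates constraint (c): word begins with /f/ → not permitted
tzog — σ1 onset /tz/ (2C), coda /g/ ok → permitted
i.tep — σ1 onset /∅/, coda /∅/ ok; σ2 onset /t/, coda /p/ ok → permitted
pag — σ1 onset /p/, coda /g/ ok → permitted
tol — violates constraint (e): syllable 1 coda contains /l/ → not permitted
tab — σ1 onset /t/, coda /b/ ok → permitted
lge — σ1 onset /lg/ (2C), coda /∅/ ok → permitted
dgim.iz — σ1 onset /dg/ (2C), coda /m/ ok; σ2 onset /∅/, coda /z/ ok → permitted
Permitted: tzog, i.tep, pag, tab, lge, dgim.iz → 6.

6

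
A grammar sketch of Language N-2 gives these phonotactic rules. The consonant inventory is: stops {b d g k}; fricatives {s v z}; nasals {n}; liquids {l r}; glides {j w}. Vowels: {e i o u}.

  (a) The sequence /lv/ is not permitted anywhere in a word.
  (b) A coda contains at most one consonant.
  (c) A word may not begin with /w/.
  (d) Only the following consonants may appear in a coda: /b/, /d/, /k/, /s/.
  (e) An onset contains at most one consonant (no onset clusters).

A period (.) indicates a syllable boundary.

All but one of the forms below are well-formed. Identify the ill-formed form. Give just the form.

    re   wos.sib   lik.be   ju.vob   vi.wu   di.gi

wos.sib

re — σ1 onset /r/, coda /∅/ ok → well-formed
wos.sib — violates constraint (c): word begins with /w/ → ill-formed
lik.be — σ1 onset /l/, coda /k/ ok; σ2 onset /b/, coda /∅/ ok → well-formed
ju.vob — σ1 onset /j/, coda /∅/ ok; σ2 onset /v/, coda /b/ ok → well-formed
vi.wu — σ1 onset /v/, coda /∅/ ok; σ2 onset /w/, coda /∅/ ok → well-formed
di.gi — σ1 onset /d/, coda /∅/ ok; σ2 onset /g/, coda /∅/ ok → well-formed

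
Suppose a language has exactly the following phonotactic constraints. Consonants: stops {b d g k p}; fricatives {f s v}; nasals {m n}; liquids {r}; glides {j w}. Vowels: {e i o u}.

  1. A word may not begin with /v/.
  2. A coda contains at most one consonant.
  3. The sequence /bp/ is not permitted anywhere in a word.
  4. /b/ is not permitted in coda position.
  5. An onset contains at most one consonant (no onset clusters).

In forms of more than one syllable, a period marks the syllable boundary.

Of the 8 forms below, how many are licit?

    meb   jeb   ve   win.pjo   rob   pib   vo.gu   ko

meb — violates constraint 4: syllable 1 coda contains /b/ → illicit
jeb — violates constraint 4: syllable 1 coda contains /b/ → illicit
ve — violates constraint 1: word begins with /v/ → illicit
win.pjo — violates constraint 5: syllable 2 onset /pj/ has 2 consonants (> 1) → illicit
rob — violates constraint 4: syllable 1 coda contains /b/ → illicit
pib — violates constraint 4: syllable 1 coda contains /b/ → illicit
vo.gu — violates constraint 1: word begins with /v/ → illicit
ko — σ1 onset /k/, coda /∅/ ok → licit
Licit: ko → 1.

1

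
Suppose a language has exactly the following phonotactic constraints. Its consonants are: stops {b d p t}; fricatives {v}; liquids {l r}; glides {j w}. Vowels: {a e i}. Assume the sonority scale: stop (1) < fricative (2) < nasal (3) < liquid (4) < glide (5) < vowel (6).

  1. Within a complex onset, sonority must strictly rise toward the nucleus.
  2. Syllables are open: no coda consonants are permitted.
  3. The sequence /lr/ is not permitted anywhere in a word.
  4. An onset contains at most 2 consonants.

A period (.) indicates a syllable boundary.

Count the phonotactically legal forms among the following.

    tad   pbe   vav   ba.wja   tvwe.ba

0

tad — violates constraint 2: syllable 1 coda /d/ has 1 consonant (> 0) → phonotactically illegal
pbe — violates constraint 1: syllable 1 onset /pb/: /p/ (stop, 1) → /b/ (stop, 1) does not rise → phonotactically illegal
vav — violates constraint 2: syllable 1 coda /v/ has 1 consonant (> 0) → phonotactically illegal
ba.wja — violates constraint 1: syllable 2 onset /wj/: /w/ (glide, 5) → /j/ (glide, 5) does not rise → phonotactically illegal
tvwe.ba — violates constraint 4: syllable 1 onset /tvw/ has 3 consonants (> 2) → phonotactically illegal
No form is phonotactically legal → 0.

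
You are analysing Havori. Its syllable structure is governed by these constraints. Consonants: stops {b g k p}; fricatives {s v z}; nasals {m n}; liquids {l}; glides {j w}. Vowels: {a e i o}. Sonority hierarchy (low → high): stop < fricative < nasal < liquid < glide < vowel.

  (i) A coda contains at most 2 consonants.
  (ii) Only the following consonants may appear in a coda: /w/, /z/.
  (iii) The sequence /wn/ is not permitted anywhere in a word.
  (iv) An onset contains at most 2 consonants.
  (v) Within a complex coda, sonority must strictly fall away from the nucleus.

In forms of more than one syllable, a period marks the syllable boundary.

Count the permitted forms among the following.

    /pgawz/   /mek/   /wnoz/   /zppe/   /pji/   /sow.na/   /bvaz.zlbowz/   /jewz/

3

/pgawz/ — σ1 onset /pg/ (2C), coda /wz/ (5→2 falls) ok → permitted
/mek/ — violates constraint (ii): syllable 1 coda contains /k/, which is not a licensed coda consonant → not permitted
/wnoz/ — violates constraint (iii): contains banned sequence /wn/ → not permitted
/zppe/ — violates constraint (iv): syllable 1 onset /zpp/ has 3 consonants (> 2) → not permitted
/pji/ — σ1 onset /pj/ (2C), coda /∅/ ok → permitted
/sow.na/ — violates constraint (iii): contains banned sequence /wn/ → not permitted
/bvaz.zlbowz/ — violates constraint (iv): syllable 2 onset /zlb/ has 3 consonants (> 2) → not permitted
/jewz/ — σ1 onset /j/, coda /wz/ (5→2 falls) ok → permitted
Permitted: /pgawz/, /pji/, /jewz/ → 3.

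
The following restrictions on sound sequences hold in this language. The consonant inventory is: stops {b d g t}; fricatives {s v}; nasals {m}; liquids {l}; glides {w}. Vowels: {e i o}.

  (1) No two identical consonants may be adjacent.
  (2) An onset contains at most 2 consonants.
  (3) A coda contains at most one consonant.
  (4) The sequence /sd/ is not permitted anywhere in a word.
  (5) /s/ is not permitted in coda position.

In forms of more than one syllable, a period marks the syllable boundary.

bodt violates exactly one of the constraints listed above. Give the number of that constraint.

bodt: syllable 1 coda /dt/ has 2 consonants (> 1).
This is a violation of constraint 3: "A coda contains at most one consonant."
The remaining constraints (1, 2, 4, 5) are satisfied.

3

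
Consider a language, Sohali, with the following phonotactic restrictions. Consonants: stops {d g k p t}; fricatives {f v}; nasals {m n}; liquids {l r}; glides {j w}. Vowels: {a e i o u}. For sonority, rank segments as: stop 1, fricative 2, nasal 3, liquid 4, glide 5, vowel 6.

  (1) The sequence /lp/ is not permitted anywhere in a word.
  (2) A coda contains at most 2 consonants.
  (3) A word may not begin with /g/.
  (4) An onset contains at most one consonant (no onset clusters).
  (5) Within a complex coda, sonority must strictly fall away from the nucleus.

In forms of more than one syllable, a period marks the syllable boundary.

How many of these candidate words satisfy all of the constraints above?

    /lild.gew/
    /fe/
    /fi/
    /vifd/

/lild.gew/ — σ1 onset /l/, coda /ld/ (4→1 falls) ok; σ2 onset /g/, coda /w/ ok → phonotactically legal
/fe/ — σ1 onset /f/, coda /∅/ ok → phonotactically legal
/fi/ — σ1 onset /f/, coda /∅/ ok → phonotactically legal
/vifd/ — σ1 onset /v/, coda /fd/ (2→1 falls) ok → phonotactically legal
Phonotactically legal: /lild.gew/, /fe/, /fi/, /vifd/ → 4.

4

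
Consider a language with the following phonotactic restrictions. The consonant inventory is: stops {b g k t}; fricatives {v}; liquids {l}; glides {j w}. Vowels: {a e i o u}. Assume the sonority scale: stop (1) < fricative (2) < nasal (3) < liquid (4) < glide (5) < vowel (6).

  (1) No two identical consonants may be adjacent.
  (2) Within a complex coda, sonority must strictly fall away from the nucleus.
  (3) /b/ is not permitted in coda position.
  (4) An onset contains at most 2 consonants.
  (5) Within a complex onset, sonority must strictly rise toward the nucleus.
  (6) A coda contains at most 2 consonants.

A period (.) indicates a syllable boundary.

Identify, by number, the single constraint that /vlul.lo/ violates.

1

/vlul.lo/: adjacent identical consonants /ll/.
This is a violation of constraint 1: "No two identical consonants may be adjacent."
The remaining constraints (2, 3, 4, 5, 6) are satisfied.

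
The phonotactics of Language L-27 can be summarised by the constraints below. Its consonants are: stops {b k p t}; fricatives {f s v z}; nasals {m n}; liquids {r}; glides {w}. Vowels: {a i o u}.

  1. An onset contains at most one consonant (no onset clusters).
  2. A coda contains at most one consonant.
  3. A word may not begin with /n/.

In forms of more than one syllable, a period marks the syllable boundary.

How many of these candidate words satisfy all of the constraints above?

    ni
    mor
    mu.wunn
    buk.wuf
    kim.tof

ni — violates constraint 3: word begins with /n/ → phonotactically illegal
mor — σ1 onset /m/, coda /r/ ok → phonotactically legal
mu.wunn — violates constraint 2: syllable 2 coda /nn/ has 2 consonants (> 1) → phonotactically illegal
buk.wuf — σ1 onset /b/, coda /k/ ok; σ2 onset /w/, coda /f/ ok → phonotactically legal
kim.tof — σ1 onset /k/, coda /m/ ok; σ2 onset /t/, coda /f/ ok → phonotactically legal
Phonotactically legal: mor, buk.wuf, kim.tof → 3.

3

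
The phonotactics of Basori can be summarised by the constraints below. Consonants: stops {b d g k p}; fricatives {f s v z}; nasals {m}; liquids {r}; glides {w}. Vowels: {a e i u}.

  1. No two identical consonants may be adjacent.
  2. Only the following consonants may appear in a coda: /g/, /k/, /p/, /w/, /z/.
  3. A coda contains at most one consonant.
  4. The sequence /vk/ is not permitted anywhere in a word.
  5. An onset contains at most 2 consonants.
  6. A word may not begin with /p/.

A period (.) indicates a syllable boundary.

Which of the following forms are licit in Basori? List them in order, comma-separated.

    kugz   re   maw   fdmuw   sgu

re, maw, sgu

kugz — violates constraint 3: syllable 1 coda /gz/ has 2 consonants (> 1) → illicit
re — σ1 onset /r/, coda /∅/ ok → licit
maw — σ1 onset /m/, coda /w/ ok → licit
fdmuw — violates constraint 5: syllable 1 onset /fdm/ has 3 consonants (> 2) → illicit
sgu — σ1 onset /sg/ (2C), coda /∅/ ok → licit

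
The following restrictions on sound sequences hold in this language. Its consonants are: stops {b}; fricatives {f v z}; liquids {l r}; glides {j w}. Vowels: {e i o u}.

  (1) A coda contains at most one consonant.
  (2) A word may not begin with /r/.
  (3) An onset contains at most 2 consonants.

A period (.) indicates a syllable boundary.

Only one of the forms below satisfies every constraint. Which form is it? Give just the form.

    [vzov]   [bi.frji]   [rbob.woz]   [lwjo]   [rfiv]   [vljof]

[vzov]

[vzov] — σ1 onset /vz/ (2C), coda /v/ ok → permitted
[bi.frji] — violates constraint 3: syllable 2 onset /frj/ has 3 consonants (> 2) → not permitted
[rbob.woz] — violates constraint 2: word begins with /r/ → not permitted
[lwjo] — violates constraint 3: syllable 1 onset /lwj/ has 3 consonants (> 2) → not permitted
[rfiv] — violates constraint 2: word begins with /r/ → not permitted
[vljof] — violates constraint 3: syllable 1 onset /vlj/ has 3 consonants (> 2) → not permitted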